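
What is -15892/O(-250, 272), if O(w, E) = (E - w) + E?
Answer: -7946/397 ≈ -20.015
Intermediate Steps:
O(w, E) = -w + 2*E
-15892/O(-250, 272) = -15892/(-1*(-250) + 2*272) = -15892/(250 + 544) = -15892/794 = -15892*1/794 = -7946/397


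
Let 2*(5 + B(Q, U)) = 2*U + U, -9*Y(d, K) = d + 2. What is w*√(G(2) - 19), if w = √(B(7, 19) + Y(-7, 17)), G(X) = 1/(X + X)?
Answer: 5*I*√2598/12 ≈ 21.238*I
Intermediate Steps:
G(X) = 1/(2*X)
Y(d, K) = -2/9 - d/9 (Y(d, K) = -(d + 2)/9 = -(2 + d)/9 = -2/9 - d/9)
B(Q, U) = -5 + 3*U/2 (B(Q, U) = -5 + (2*U + U)/2 = -5 + (3*U)/2 = -5 + 3*U/2)
w = √866/6 (w = √((-5 + (3/2)*19) + (-2/9 - ⅑*(-7))) = √((-5 + 57/2) + (-2/9 + 7/9)) = √(47/2 + 5/9) = √(433/18) = √866/6 ≈ 4.9046)
w*√(G(2) - 19) = (√866/6)*√((½)/2 - 19) = (√866/6)*√((½)*(½) - 19) = (√866/6)*√(¼ - 19) = (√866/6)*√(-75/4) = (√866/6)*(5*I*√3/2) = 5*I*√2598/12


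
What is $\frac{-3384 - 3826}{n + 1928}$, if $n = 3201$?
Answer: $- \frac{7210}{5129} \approx -1.4057$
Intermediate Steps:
$\frac{-3384 - 3826}{n + 1928} = \frac{-3384 - 3826}{3201 + 1928} = - \frac{7210}{5129}$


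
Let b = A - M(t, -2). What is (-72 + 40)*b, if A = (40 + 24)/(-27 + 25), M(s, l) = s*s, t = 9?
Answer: 3616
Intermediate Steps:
M(s, l) = s²
A = -32 (A = 64/(-2) = 64*(-½) = -32)
b = -113 (b = -32 - 1*9² = -32 - 1*81 = -32 - 81 = -113)
(-72 + 40)*b = (-72 + 40)*(-113) = -32*(-113) = 3616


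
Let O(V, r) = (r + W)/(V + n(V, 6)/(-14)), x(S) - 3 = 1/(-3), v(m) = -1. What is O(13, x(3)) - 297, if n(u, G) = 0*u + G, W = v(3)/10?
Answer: -71231/240 ≈ -296.80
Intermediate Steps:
x(S) = 8/3 (x(S) = 3 + 1/(-3) = 3 - ⅓ = 8/3)
W = -⅒ (W = -1/10 = -1*⅒ = -⅒ ≈ -0.10000)
n(u, G) = G (n(u, G) = 0 + G = G)
O(V, r) = (-⅒ + r)/(-3/7 + V) (O(V, r) = (r - ⅒)/(V + 6/(-14)) = (-⅒ + r)/(V + 6*(-1/14)) = (-⅒ + r)/(V - 3/7) = (-⅒ + r)/(-3/7 + V))
O(13, x(3)) - 297 = 7*(-1 + 10*(8/3))/(10*(-3 + 7*13)) - 297 = 7*(-1 + 80/3)/(10*(-3 + 91)) - 297 = (7/10)*(77/3)/88 - 297 = (7/10)*(1/88)*(77/3) - 297 = 49/240 - 297 = -71231/240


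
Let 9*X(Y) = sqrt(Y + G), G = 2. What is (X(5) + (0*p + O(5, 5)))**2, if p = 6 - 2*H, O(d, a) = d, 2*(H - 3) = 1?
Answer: (45 + sqrt(7))**2/81 ≈ 28.026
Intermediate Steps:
H = 7/2 (H = 3 + (1/2)*1 = 3 + 1/2 = 7/2 ≈ 3.5000)
p = -1 (p = 6 - 2*7/2 = 6 - 1*7 = 6 - 7 = -1)
X(Y) = sqrt(2 + Y)/9 (X(Y) = sqrt(Y + 2)/9 = sqrt(2 + Y)/9)
(X(5) + (0*p + O(5, 5)))**2 = (sqrt(2 + 5)/9 + (0*(-1) + 5))**2 = (sqrt(7)/9 + (0 + 5))**2 = (sqrt(7)/9 + 5)**2 = (5 + sqrt(7)/9)**2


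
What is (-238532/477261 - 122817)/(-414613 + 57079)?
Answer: 58616002769/170637034374 ≈ 0.34351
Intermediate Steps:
(-238532/477261 - 122817)/(-414613 + 57079) = (-238532*1/477261 - 122817)/(-357534) = (-238532/477261 - 122817)*(-1/357534) = -58616002769/477261*(-1/357534) = 58616002769/170637034374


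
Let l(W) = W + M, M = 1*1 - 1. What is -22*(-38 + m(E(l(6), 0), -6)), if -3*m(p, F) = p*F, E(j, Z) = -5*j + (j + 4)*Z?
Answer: 2156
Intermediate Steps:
M = 0 (M = 1 - 1 = 0)
l(W) = W (l(W) = W + 0 = W)
E(j, Z) = -5*j + Z*(4 + j) (E(j, Z) = -5*j + (4 + j)*Z = -5*j + Z*(4 + j))
m(p, F) = -F*p/3 (m(p, F) = -p*F/3 = -F*p/3)
-22*(-38 + m(E(l(6), 0), -6)) = -22*(-38 - 1/3*(-6)*(-5*6 + 4*0 + 0*6)) = -22*(-38 - 1/3*(-6)*(-30 + 0 + 0)) = -22*(-38 - 1/3*(-6)*(-30)) = -22*(-38 - 60) = -22*(-98) = 2156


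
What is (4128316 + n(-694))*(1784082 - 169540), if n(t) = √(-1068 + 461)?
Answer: 6665339571272 + 1614542*I*√607 ≈ 6.6653e+12 + 3.9778e+7*I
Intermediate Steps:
n(t) = I*√607 (n(t) = √(-607) = I*√607)
(4128316 + n(-694))*(1784082 - 169540) = (4128316 + I*√607)*(1784082 - 169540) = (4128316 + I*√607)*1614542 = 6665339571272 + 1614542*I*√607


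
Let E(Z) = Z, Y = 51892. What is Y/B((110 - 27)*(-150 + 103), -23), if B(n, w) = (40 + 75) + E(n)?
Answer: -25946/1893 ≈ -13.706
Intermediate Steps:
B(n, w) = 115 + n (B(n, w) = (40 + 75) + n = 115 + n)
Y/B((110 - 27)*(-150 + 103), -23) = 51892/(115 + (110 - 27)*(-150 + 103)) = 51892/(115 + 83*(-47)) = 51892/(115 - 3901) = 51892/(-3786) = 51892*(-1/3786) = -25946/1893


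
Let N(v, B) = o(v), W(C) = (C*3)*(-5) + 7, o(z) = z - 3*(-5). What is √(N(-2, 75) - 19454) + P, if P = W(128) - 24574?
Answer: -26487 + I*√19441 ≈ -26487.0 + 139.43*I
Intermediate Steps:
o(z) = 15 + z (o(z) = z + 15 = 15 + z)
W(C) = 7 - 15*C (W(C) = (3*C)*(-5) + 7 = -15*C + 7 = 7 - 15*C)
N(v, B) = 15 + v
P = -26487 (P = (7 - 15*128) - 24574 = (7 - 1920) - 24574 = -1913 - 24574 = -26487)
√(N(-2, 75) - 19454) + P = √((15 - 2) - 19454) - 26487 = √(13 - 19454) - 26487 = √(-19441) - 26487 = I*√19441 - 26487 = -26487 + I*√19441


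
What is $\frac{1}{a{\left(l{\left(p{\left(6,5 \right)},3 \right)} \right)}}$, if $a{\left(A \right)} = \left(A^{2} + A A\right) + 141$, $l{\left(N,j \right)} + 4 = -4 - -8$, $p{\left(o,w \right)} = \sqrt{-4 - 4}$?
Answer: $\frac{1}{141} \approx 0.0070922$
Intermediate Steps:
$p{\left(o,w \right)} = 2 i \sqrt{2}$ ($p{\left(o,w \right)} = \sqrt{-8} = 2 i \sqrt{2}$)
$l{\left(N,j \right)} = 0$ ($l{\left(N,j \right)} = -4 - -4 = -4 + \left(-4 + 8\right) = -4 + 4 = 0$)
$a{\left(A \right)} = 141 + 2 A^{2}$ ($a{\left(A \right)} = \left(A^{2} + A^{2}\right) + 141 = 2 A^{2} + 141 = 141 + 2 A^{2}$)
$\frac{1}{a{\left(l{\left(p{\left(6,5 \right)},3 \right)} \right)}} = \frac{1}{141 + 2 \cdot 0^{2}} = \frac{1}{141 + 2 \cdot 0} = \frac{1}{141 + 0} = \frac{1}{141}$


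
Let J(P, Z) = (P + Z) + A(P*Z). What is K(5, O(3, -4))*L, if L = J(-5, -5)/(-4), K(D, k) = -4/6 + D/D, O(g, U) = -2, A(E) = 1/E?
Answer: 83/100 ≈ 0.83000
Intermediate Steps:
K(D, k) = ⅓ (K(D, k) = -4*⅙ + 1 = -⅔ + 1 = ⅓)
J(P, Z) = P + Z + 1/(P*Z) (J(P, Z) = (P + Z) + 1/(P*Z) = P + Z + 1/(P*Z))
L = 249/100 (L = (-5 - 5 + 1/(-5*(-5)))/(-4) = (-5 - 5 - ⅕*(-⅕))*(-¼) = (-5 - 5 + 1/25)*(-¼) = -249/25*(-¼) = 249/100 ≈ 2.4900)
K(5, O(3, -4))*L = (⅓)*(249/100) = 83/100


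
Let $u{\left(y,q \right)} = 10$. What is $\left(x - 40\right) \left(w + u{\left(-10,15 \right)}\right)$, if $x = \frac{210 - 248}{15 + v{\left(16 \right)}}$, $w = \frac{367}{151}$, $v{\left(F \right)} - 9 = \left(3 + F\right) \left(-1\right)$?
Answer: $- \frac{446726}{755} \approx -591.69$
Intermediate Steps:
$v{\left(F \right)} = 6 - F$ ($v{\left(F \right)} = 9 + \left(3 + F\right) \left(-1\right) = 9 - \left(3 + F\right) = 6 - F$)
$w = \frac{367}{151}$ ($w = 367 \cdot \frac{1}{151} = \frac{367}{151} \approx 2.4305$)
$x = - \frac{38}{5}$ ($x = \frac{210 - 248}{15 + \left(6 - 16\right)} = - \frac{38}{15 + \left(6 - 16\right)} = - \frac{38}{15 - 10} = - \frac{38}{5} \approx -7.6$)
$\left(x - 40\right) \left(w + u{\left(-10,15 \right)}\right) = \left(- \frac{38}{5} - 40\right) \left(\frac{367}{151} + 10\right) = \left(- \frac{238}{5}\right) \frac{1877}{151} = - \frac{446726}{755}$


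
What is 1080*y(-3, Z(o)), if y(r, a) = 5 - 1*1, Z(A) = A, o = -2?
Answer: 4320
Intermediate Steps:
y(r, a) = 4 (y(r, a) = 5 - 1 = 4)
1080*y(-3, Z(o)) = 1080*4 = 4320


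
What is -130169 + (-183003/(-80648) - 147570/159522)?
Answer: -279103974752343/2144188376 ≈ -1.3017e+5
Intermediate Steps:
-130169 + (-183003/(-80648) - 147570/159522) = -130169 + (-183003*(-1/80648) - 147570*1/159522) = -130169 + (183003/80648 - 24595/26587) = -130169 + 2881963201/2144188376 = -279103974752343/2144188376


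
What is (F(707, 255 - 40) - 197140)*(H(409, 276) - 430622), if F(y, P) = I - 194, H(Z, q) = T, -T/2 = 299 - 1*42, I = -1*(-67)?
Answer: 85048905312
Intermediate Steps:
I = 67
T = -514 (T = -2*(299 - 1*42) = -2*(299 - 42) = -2*257 = -514)
H(Z, q) = -514
F(y, P) = -127 (F(y, P) = 67 - 194 = -127)
(F(707, 255 - 40) - 197140)*(H(409, 276) - 430622) = (-127 - 197140)*(-514 - 430622) = -197267*(-431136) = 85048905312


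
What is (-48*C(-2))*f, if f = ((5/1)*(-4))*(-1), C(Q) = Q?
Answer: 1920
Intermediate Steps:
f = 20 (f = ((5*1)*(-4))*(-1) = (5*(-4))*(-1) = -20*(-1) = 20)
(-48*C(-2))*f = -48*(-2)*20 = 96*20 = 1920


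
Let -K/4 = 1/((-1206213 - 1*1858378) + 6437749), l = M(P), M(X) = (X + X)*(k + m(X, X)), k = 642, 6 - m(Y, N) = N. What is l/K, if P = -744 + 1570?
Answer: 247974337212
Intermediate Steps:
P = 826
m(Y, N) = 6 - N
M(X) = 2*X*(648 - X) (M(X) = (X + X)*(642 + (6 - X)) = (2*X)*(648 - X) = 2*X*(648 - X))
l = -294056 (l = 2*826*(648 - 1*826) = 2*826*(648 - 826) = 2*826*(-178) = -294056)
K = -2/1686579 (K = -4/((-1206213 - 1*1858378) + 6437749) = -4/((-1206213 - 1858378) + 6437749) = -4/(-3064591 + 6437749) = -4/3373158 = -4*1/3373158 = -2/1686579 ≈ -1.1858e-6)
l/K = -294056/(-2/1686579) = -294056*(-1686579/2) = 247974337212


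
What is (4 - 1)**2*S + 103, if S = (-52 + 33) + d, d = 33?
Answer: 229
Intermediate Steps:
S = 14 (S = (-52 + 33) + 33 = -19 + 33 = 14)
(4 - 1)**2*S + 103 = (4 - 1)**2*14 + 103 = 3**2*14 + 103 = 9*14 + 103 = 126 + 103 = 229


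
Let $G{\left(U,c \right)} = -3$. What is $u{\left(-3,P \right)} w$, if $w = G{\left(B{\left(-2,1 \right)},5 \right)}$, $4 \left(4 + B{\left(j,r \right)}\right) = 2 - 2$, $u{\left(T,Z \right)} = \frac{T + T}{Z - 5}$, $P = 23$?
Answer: $1$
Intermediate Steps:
$u{\left(T,Z \right)} = \frac{2 T}{-5 + Z}$
$B{\left(j,r \right)} = -4$ ($B{\left(j,r \right)} = -4 + \frac{2 - 2}{4} = -4 + \frac{1}{4} \cdot 0 = -4 + 0 = -4$)
$w = -3$
$u{\left(-3,P \right)} w = 2 \left(-3\right) \frac{1}{-5 + 23} \left(-3\right) = 2 \left(-3\right) \frac{1}{18} \left(-3\right) = \left(- \frac{1}{3}\right) \left(-3\right) = 1$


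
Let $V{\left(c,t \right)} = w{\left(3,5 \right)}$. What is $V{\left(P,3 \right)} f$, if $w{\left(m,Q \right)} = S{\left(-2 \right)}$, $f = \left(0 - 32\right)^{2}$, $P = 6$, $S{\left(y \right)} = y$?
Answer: $-2048$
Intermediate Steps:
$f = 1024$ ($f = \left(-32\right)^{2} = 1024$)
$w{\left(m,Q \right)} = -2$
$V{\left(c,t \right)} = -2$
$V{\left(P,3 \right)} f = \left(-2\right) 1024 = -2048$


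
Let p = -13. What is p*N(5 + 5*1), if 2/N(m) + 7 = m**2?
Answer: -26/93 ≈ -0.27957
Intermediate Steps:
N(m) = 2/(-7 + m**2)
p*N(5 + 5*1) = -26/(-7 + (5 + 5*1)**2) = -26/(-7 + (5 + 5)**2) = -26/(-7 + 10**2) = -26/(-7 + 100) = -26/93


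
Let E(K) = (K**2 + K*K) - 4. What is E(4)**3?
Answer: 21952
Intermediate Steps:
E(K) = -4 + 2*K**2 (E(K) = (K**2 + K**2) - 4 = 2*K**2 - 4 = -4 + 2*K**2)
E(4)**3 = (-4 + 2*4**2)**3 = (-4 + 2*16)**3 = (-4 + 32)**3 = 28**3 = 21952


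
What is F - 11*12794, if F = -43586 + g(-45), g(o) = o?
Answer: -184365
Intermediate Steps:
F = -43631 (F = -43586 - 45 = -43631)
F - 11*12794 = -43631 - 11*12794 = -43631 - 140734 = -184365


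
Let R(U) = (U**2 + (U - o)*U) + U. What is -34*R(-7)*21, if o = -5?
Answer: -39984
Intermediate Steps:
R(U) = U + U**2 + U*(5 + U) (R(U) = (U**2 + (U - 1*(-5))*U) + U = (U**2 + (U + 5)*U) + U = (U**2 + (5 + U)*U) + U = (U**2 + U*(5 + U)) + U = U + U**2 + U*(5 + U))
-34*R(-7)*21 = -68*(-7)*(3 - 7)*21 = -68*(-7)*(-4)*21 = -34*56*21 = -1904*21 = -39984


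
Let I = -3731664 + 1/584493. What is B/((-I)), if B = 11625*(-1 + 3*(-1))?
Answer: -27178924500/2181131486351 ≈ -0.012461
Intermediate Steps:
I = -2181131486351/584493 (I = -3731664 + 1/584493 = -2181131486351/584493 ≈ -3.7317e+6)
B = -46500 (B = 11625*(-1 - 3) = 11625*(-4) = -46500)
B/((-I)) = -46500/((-1*(-2181131486351/584493))) = -46500/2181131486351/584493 = -46500*584493/2181131486351 = -27178924500/2181131486351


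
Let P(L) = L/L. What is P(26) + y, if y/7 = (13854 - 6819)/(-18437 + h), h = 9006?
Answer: -39814/9431 ≈ -4.2216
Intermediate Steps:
P(L) = 1
y = -49245/9431 (y = 7*((13854 - 6819)/(-18437 + 9006)) = 7*(7035/(-9431)) = 7*(7035*(-1/9431)) = 7*(-7035/9431) = -49245/9431 ≈ -5.2216)
P(26) + y = 1 - 49245/9431 = -39814/9431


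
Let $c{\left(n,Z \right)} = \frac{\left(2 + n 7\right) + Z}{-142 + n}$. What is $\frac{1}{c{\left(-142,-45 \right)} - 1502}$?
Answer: $- \frac{284}{425531} \approx -0.0006674$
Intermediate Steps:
$c{\left(n,Z \right)} = \frac{2 + Z + 7 n}{-142 + n}$ ($c{\left(n,Z \right)} = \frac{\left(2 + 7 n\right) + Z}{-142 + n} = \frac{2 + Z + 7 n}{-142 + n}$)
$\frac{1}{c{\left(-142,-45 \right)} - 1502} = \frac{1}{\frac{2 - 45 + 7 \left(-142\right)}{-142 - 142} - 1502} = \frac{1}{\frac{2 - 45 - 994}{-284} - 1502} = \frac{1}{\left(- \frac{1}{284}\right) \left(-1037\right) - 1502} = \frac{1}{\frac{1037}{284} - 1502} = \frac{1}{- \frac{425531}{284}} = - \frac{284}{425531}$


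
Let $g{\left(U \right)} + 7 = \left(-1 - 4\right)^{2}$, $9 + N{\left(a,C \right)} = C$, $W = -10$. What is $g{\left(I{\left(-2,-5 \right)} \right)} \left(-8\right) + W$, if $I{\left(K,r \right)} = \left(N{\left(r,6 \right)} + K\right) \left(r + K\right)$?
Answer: $-154$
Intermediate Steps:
$N{\left(a,C \right)} = -9 + C$
$I{\left(K,r \right)} = \left(-3 + K\right) \left(K + r\right)$ ($I{\left(K,r \right)} = \left(\left(-9 + 6\right) + K\right) \left(r + K\right) = \left(-3 + K\right) \left(K + r\right)$)
$g{\left(U \right)} = 18$ ($g{\left(U \right)} = -7 + \left(-1 - 4\right)^{2} = -7 + \left(-5\right)^{2} = -7 + 25 = 18$)
$g{\left(I{\left(-2,-5 \right)} \right)} \left(-8\right) + W = 18 \left(-8\right) - 10 = -144 - 10 = -154$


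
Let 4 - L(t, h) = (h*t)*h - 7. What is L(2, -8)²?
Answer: 13689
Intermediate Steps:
L(t, h) = 11 - t*h² (L(t, h) = 4 - ((h*t)*h - 7) = 4 - (t*h² - 7) = 4 - (-7 + t*h²) = 4 + (7 - t*h²) = 11 - t*h²)
L(2, -8)² = (11 - 1*2*(-8)²)² = (11 - 1*2*64)² = (11 - 128)² = (-117)² = 13689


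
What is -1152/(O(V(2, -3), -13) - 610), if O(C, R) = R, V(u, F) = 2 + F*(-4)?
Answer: 1152/623 ≈ 1.8491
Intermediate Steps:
V(u, F) = 2 - 4*F
-1152/(O(V(2, -3), -13) - 610) = -1152/(-13 - 610) = -1152/(-623) = -1/623*(-1152) = 1152/623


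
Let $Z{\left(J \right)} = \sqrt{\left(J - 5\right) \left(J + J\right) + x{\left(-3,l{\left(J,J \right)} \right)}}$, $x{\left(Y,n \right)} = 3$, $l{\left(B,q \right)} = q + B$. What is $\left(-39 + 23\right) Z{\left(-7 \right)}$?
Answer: $- 48 \sqrt{19} \approx -209.23$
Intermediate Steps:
$l{\left(B,q \right)} = B + q$
$Z{\left(J \right)} = \sqrt{3 + 2 J \left(-5 + J\right)}$ ($Z{\left(J \right)} = \sqrt{\left(J - 5\right) \left(J + J\right) + 3} = \sqrt{\left(-5 + J\right) 2 J + 3} = \sqrt{2 J \left(-5 + J\right) + 3} = \sqrt{3 + 2 J \left(-5 + J\right)}$)
$\left(-39 + 23\right) Z{\left(-7 \right)} = \left(-39 + 23\right) \sqrt{3 - -70 + 2 \left(-7\right)^{2}} = - 16 \sqrt{3 + 70 + 2 \cdot 49} = - 16 \sqrt{3 + 70 + 98} = - 16 \sqrt{171} = - 16 \cdot 3 \sqrt{19} = - 48 \sqrt{19}$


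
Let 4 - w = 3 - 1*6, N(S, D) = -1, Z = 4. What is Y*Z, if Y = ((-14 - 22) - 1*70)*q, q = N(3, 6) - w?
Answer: 3392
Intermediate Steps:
w = 7 (w = 4 - (3 - 1*6) = 4 - (3 - 6) = 4 - 1*(-3) = 4 + 3 = 7)
q = -8 (q = -1 - 1*7 = -1 - 7 = -8)
Y = 848 (Y = ((-14 - 22) - 1*70)*(-8) = (-36 - 70)*(-8) = -106*(-8) = 848)
Y*Z = 848*4 = 3392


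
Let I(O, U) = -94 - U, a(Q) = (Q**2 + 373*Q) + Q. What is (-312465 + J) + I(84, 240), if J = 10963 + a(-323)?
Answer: -318309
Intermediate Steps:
a(Q) = Q**2 + 374*Q
J = -5510 (J = 10963 - 323*(374 - 323) = 10963 - 323*51 = 10963 - 16473 = -5510)
(-312465 + J) + I(84, 240) = (-312465 - 5510) + (-94 - 1*240) = -317975 + (-94 - 240) = -317975 - 334 = -318309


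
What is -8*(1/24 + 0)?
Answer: -⅓ ≈ -0.33333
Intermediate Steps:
-8*(1/24 + 0) = -8/24 = -1*⅓ = -⅓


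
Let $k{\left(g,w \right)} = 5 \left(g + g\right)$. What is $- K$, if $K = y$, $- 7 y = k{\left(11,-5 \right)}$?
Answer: $\frac{110}{7} \approx 15.714$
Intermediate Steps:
$k{\left(g,w \right)} = 10 g$ ($k{\left(g,w \right)} = 5 \cdot 2 g = 10 g$)
$y = - \frac{110}{7}$ ($y = - \frac{10 \cdot 11}{7} = \left(- \frac{1}{7}\right) 110 = - \frac{110}{7} \approx -15.714$)
$K = - \frac{110}{7} \approx -15.714$
$- K = \left(-1\right) \left(- \frac{110}{7}\right) = \frac{110}{7}$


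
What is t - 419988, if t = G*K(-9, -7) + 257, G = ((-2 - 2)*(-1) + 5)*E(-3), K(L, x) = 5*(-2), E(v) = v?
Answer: -419461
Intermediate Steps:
K(L, x) = -10
G = -27 (G = ((-2 - 2)*(-1) + 5)*(-3) = (-4*(-1) + 5)*(-3) = (4 + 5)*(-3) = 9*(-3) = -27)
t = 527 (t = -27*(-10) + 257 = 270 + 257 = 527)
t - 419988 = 527 - 419988 = -419461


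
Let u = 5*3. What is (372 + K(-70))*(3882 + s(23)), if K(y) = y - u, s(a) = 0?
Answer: 1114134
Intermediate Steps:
u = 15
K(y) = -15 + y (K(y) = y - 1*15 = y - 15 = -15 + y)
(372 + K(-70))*(3882 + s(23)) = (372 + (-15 - 70))*(3882 + 0) = (372 - 85)*3882 = 287*3882 = 1114134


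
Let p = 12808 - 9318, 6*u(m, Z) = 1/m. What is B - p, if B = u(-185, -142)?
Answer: -3873901/1110 ≈ -3490.0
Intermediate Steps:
u(m, Z) = 1/(6*m)
p = 3490
B = -1/1110 (B = (⅙)/(-185) = (⅙)*(-1/185) = -1/1110 ≈ -0.00090090)
B - p = -1/1110 - 1*3490 = -1/1110 - 3490 = -3873901/1110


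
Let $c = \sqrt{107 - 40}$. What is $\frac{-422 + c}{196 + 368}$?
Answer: $- \frac{211}{282} + \frac{\sqrt{67}}{564} \approx -0.73371$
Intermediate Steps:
$c = \sqrt{67} \approx 8.1853$
$\frac{-422 + c}{196 + 368} = \frac{-422 + \sqrt{67}}{196 + 368} = \frac{-422 + \sqrt{67}}{564} = \left(-422 + \sqrt{67}\right) \frac{1}{564} = - \frac{211}{282} + \frac{\sqrt{67}}{564}$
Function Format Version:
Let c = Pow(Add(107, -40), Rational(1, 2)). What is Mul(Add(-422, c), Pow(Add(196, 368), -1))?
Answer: Add(Rational(-211, 282), Mul(Rational(1, 564), Pow(67, Rational(1, 2)))) ≈ -0.73371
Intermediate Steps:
c = Pow(67, Rational(1, 2)) ≈ 8.1853
Mul(Add(-422, c), Pow(Add(196, 368), -1)) = Mul(Add(-422, Pow(67, Rational(1, 2))), Pow(Add(196, 368), -1)) = Mul(Add(-422, Pow(67, Rational(1, 2))), Pow(564, -1)) = Mul(Add(-422, Pow(67, Rational(1, 2))), Rational(1, 564)) = Add(Rational(-211, 282), Mul(Rational(1, 564), Pow(67, Rational(1, 2))))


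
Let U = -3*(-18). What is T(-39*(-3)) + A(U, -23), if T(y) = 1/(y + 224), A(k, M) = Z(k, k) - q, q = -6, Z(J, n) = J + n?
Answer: 38875/341 ≈ 114.00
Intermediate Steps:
U = 54
A(k, M) = 6 + 2*k (A(k, M) = (k + k) - 1*(-6) = 2*k + 6 = 6 + 2*k)
T(y) = 1/(224 + y)
T(-39*(-3)) + A(U, -23) = 1/(224 - 39*(-3)) + (6 + 2*54) = 1/(224 + 117) + (6 + 108) = 1/341 + 114 = 38875/341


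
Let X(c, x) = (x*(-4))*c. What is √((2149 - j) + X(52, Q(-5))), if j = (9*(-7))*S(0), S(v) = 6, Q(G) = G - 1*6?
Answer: 3*√535 ≈ 69.390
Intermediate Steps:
Q(G) = -6 + G (Q(G) = G - 6 = -6 + G)
j = -378 (j = (9*(-7))*6 = -63*6 = -378)
X(c, x) = -4*c*x (X(c, x) = (-4*x)*c = -4*c*x)
√((2149 - j) + X(52, Q(-5))) = √((2149 - 1*(-378)) - 4*52*(-6 - 5)) = √((2149 + 378) - 4*52*(-11)) = √(2527 + 2288) = √4815 = 3*√535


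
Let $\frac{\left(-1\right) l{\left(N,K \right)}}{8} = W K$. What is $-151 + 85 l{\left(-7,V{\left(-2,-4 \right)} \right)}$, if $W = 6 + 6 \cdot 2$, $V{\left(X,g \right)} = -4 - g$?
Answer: $-151$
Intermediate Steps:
$W = 18$ ($W = 6 + 12 = 18$)
$l{\left(N,K \right)} = - 144 K$ ($l{\left(N,K \right)} = - 8 \cdot 18 K = - 144 K$)
$-151 + 85 l{\left(-7,V{\left(-2,-4 \right)} \right)} = -151 + 85 \left(- 144 \left(-4 - -4\right)\right) = -151 + 85 \left(- 144 \left(-4 + 4\right)\right) = -151 + 85 \left(\left(-144\right) 0\right) = -151 + 85 \cdot 0 = -151 + 0 = -151$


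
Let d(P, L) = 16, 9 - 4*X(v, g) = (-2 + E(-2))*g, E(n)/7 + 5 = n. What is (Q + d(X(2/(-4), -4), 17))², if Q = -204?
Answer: 35344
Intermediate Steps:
E(n) = -35 + 7*n
X(v, g) = 9/4 + 51*g/4 (X(v, g) = 9/4 - (-2 + (-35 + 7*(-2)))*g/4 = 9/4 - (-2 + (-35 - 14))*g/4 = 9/4 - (-2 - 49)*g/4 = 9/4 - (-51)*g/4 = 9/4 + 51*g/4)
(Q + d(X(2/(-4), -4), 17))² = (-204 + 16)² = (-188)² = 35344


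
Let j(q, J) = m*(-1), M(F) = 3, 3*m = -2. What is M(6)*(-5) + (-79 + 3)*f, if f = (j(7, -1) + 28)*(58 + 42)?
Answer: -653645/3 ≈ -2.1788e+5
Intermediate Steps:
m = -⅔ (m = (⅓)*(-2) = -⅔ ≈ -0.66667)
j(q, J) = ⅔ (j(q, J) = -⅔*(-1) = ⅔)
f = 8600/3 (f = (⅔ + 28)*(58 + 42) = (86/3)*100 = 8600/3 ≈ 2866.7)
M(6)*(-5) + (-79 + 3)*f = 3*(-5) + (-79 + 3)*(8600/3) = -15 - 76*8600/3 = -15 - 653600/3 = -653645/3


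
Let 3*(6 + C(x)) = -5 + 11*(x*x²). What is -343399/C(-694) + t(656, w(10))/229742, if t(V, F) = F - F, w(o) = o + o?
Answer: 1030197/3676809247 ≈ 0.00028019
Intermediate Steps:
w(o) = 2*o
t(V, F) = 0
C(x) = -23/3 + 11*x³/3 (C(x) = -6 + (-5 + 11*(x*x²))/3 = -6 + (-5 + 11*x³)/3 = -6 + (-5/3 + 11*x³/3) = -23/3 + 11*x³/3)
-343399/C(-694) + t(656, w(10))/229742 = -343399/(-23/3 + (11/3)*(-694)³) + 0/229742 = -343399/(-23/3 + (11/3)*(-334255384)) + 0*(1/229742) = -343399/(-23/3 - 3676809224/3) + 0 = -343399/(-3676809247/3) + 0 = -343399*(-3/3676809247) + 0 = 1030197/3676809247 + 0 = 1030197/3676809247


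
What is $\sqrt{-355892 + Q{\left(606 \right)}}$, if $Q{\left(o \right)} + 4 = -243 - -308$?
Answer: $i \sqrt{355831} \approx 596.52 i$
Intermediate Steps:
$Q{\left(o \right)} = 61$ ($Q{\left(o \right)} = -4 - -65 = -4 + \left(-243 + 308\right) = -4 + 65 = 61$)
$\sqrt{-355892 + Q{\left(606 \right)}} = \sqrt{-355892 + 61} = \sqrt{-355831} = i \sqrt{355831}$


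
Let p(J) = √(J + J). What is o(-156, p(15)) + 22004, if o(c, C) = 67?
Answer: 22071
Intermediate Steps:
p(J) = √2*√J (p(J) = √(2*J) = √2*√J)
o(-156, p(15)) + 22004 = 67 + 22004 = 22071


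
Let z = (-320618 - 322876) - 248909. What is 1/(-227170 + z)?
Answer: -1/1119573 ≈ -8.9320e-7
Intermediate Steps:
z = -892403 (z = -643494 - 248909 = -892403)
1/(-227170 + z) = 1/(-227170 - 892403) = 1/(-1119573) = -1/1119573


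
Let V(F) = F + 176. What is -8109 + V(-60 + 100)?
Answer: -7893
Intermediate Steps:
V(F) = 176 + F
-8109 + V(-60 + 100) = -8109 + (176 + (-60 + 100)) = -8109 + (176 + 40) = -8109 + 216 = -7893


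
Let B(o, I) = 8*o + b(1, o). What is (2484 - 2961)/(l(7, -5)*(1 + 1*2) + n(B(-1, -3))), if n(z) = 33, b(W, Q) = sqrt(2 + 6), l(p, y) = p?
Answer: -53/6 ≈ -8.8333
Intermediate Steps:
b(W, Q) = 2*sqrt(2) (b(W, Q) = sqrt(8) = 2*sqrt(2))
B(o, I) = 2*sqrt(2) + 8*o (B(o, I) = 8*o + 2*sqrt(2) = 2*sqrt(2) + 8*o)
(2484 - 2961)/(l(7, -5)*(1 + 1*2) + n(B(-1, -3))) = (2484 - 2961)/(7*(1 + 1*2) + 33) = -477/(7*(1 + 2) + 33) = -477/(7*3 + 33) = -477/(21 + 33) = -477/54 = -477*1/54 = -53/6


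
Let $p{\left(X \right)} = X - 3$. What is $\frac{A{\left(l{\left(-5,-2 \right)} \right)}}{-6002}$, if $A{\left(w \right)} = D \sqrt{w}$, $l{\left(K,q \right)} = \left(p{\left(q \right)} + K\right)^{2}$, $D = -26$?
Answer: $\frac{130}{3001} \approx 0.043319$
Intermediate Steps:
$p{\left(X \right)} = -3 + X$ ($p{\left(X \right)} = X - 3 = -3 + X$)
$l{\left(K,q \right)} = \left(-3 + K + q\right)^{2}$ ($l{\left(K,q \right)} = \left(\left(-3 + q\right) + K\right)^{2} = \left(-3 + K + q\right)^{2}$)
$A{\left(w \right)} = - 26 \sqrt{w}$
$\frac{A{\left(l{\left(-5,-2 \right)} \right)}}{-6002} = \frac{\left(-26\right) \sqrt{\left(-3 - 5 - 2\right)^{2}}}{-6002} = - 26 \sqrt{\left(-10\right)^{2}} \left(- \frac{1}{6002}\right) = - 26 \sqrt{100} \left(- \frac{1}{6002}\right) = \left(-26\right) 10 \left(- \frac{1}{6002}\right) = \left(-260\right) \left(- \frac{1}{6002}\right) = \frac{130}{3001}$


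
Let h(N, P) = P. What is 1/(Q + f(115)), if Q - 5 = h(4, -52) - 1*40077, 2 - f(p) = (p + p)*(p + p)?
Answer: -1/93022 ≈ -1.0750e-5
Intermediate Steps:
f(p) = 2 - 4*p² (f(p) = 2 - (p + p)*(p + p) = 2 - 2*p*2*p = 2 - 4*p²)
Q = -40124 (Q = 5 + (-52 - 1*40077) = 5 + (-52 - 40077) = 5 - 40129 = -40124)
1/(Q + f(115)) = 1/(-40124 + (2 - 4*115²)) = 1/(-40124 + (2 - 4*13225)) = 1/(-40124 + (2 - 52900)) = 1/(-40124 - 52898) = 1/(-93022) = -1/93022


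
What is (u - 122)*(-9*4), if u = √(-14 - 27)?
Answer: 4392 - 36*I*√41 ≈ 4392.0 - 230.51*I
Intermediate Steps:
u = I*√41 (u = √(-41) = I*√41 ≈ 6.4031*I)
(u - 122)*(-9*4) = (I*√41 - 122)*(-9*4) = (-122 + I*√41)*(-36) = 4392 - 36*I*√41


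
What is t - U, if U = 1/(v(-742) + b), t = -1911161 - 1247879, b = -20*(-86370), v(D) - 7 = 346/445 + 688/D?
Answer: -900914720500732135/285186233951 ≈ -3.1590e+6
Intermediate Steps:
v(D) = 3461/445 + 688/D (v(D) = 7 + (346/445 + 688/D) = 3461/445 + 688/D)
b = 1727400
t = -3159040
U = 165095/285186233951 (U = 1/((3461/445 + 688/(-742)) + 1727400) = 1/((3461/445 + 688*(-1/742)) + 1727400) = 1/((3461/445 - 344/371) + 1727400) = 1/(1130951/165095 + 1727400) = 1/(285186233951/165095) = 165095/285186233951 ≈ 5.7890e-7)
t - U = -3159040 - 1*165095/285186233951 = -3159040 - 165095/285186233951 = -900914720500732135/285186233951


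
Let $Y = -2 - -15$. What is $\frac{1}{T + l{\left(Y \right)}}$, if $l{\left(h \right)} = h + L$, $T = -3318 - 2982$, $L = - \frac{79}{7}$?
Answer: $- \frac{7}{44088} \approx -0.00015877$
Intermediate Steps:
$Y = 13$ ($Y = -2 + 15 = 13$)
$L = - \frac{79}{7}$ ($L = \left(-79\right) \frac{1}{7} = - \frac{79}{7} \approx -11.286$)
$T = -6300$ ($T = -3318 - 2982 = -6300$)
$l{\left(h \right)} = - \frac{79}{7} + h$ ($l{\left(h \right)} = h - \frac{79}{7} = - \frac{79}{7} + h$)
$\frac{1}{T + l{\left(Y \right)}} = \frac{1}{-6300 + \left(- \frac{79}{7} + 13\right)} = \frac{1}{-6300 + \frac{12}{7}} = \frac{1}{- \frac{44088}{7}} = - \frac{7}{44088}$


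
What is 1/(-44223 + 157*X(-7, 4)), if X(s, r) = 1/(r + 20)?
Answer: -24/1061195 ≈ -2.2616e-5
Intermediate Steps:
X(s, r) = 1/(20 + r)
1/(-44223 + 157*X(-7, 4)) = 1/(-44223 + 157/(20 + 4)) = 1/(-44223 + 157/24) = 1/(-1061195/24) = -24/1061195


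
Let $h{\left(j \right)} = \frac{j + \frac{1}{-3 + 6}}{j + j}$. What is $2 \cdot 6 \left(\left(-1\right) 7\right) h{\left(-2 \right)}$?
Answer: $-35$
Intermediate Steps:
$h{\left(j \right)} = \frac{\frac{1}{3} + j}{2 j}$ ($h{\left(j \right)} = \frac{j + \frac{1}{3}}{2 j} = \left(j + \frac{1}{3}\right) \frac{1}{2 j} = \left(\frac{1}{3} + j\right) \frac{1}{2 j} = \frac{\frac{1}{3} + j}{2 j}$)
$2 \cdot 6 \left(\left(-1\right) 7\right) h{\left(-2 \right)} = 2 \cdot 6 \left(\left(-1\right) 7\right) \frac{1 + 3 \left(-2\right)}{6 \left(-2\right)} = 12 \left(-7\right) \frac{1}{6} \left(- \frac{1}{2}\right) \left(1 - 6\right) = - 84 \cdot \frac{1}{6} \left(- \frac{1}{2}\right) \left(-5\right) = \left(-84\right) \frac{5}{12} = -35$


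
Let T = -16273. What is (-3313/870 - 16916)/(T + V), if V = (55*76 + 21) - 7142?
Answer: 14720233/16716180 ≈ 0.88060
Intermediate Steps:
V = -2941 (V = (4180 + 21) - 7142 = 4201 - 7142 = -2941)
(-3313/870 - 16916)/(T + V) = (-3313/870 - 16916)/(-16273 - 2941) = (-3313*1/870 - 16916)/(-19214) = (-3313/870 - 16916)*(-1/19214) = -14720233/870*(-1/19214) = 14720233/16716180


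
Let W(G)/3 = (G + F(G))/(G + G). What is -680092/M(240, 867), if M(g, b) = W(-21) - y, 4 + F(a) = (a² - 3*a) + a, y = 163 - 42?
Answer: 1190161/269 ≈ 4424.4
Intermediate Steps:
y = 121
F(a) = -4 + a² - 2*a (F(a) = -4 + ((a² - 3*a) + a) = -4 + (a² - 2*a) = -4 + a² - 2*a)
W(G) = 3*(-4 + G² - G)/(2*G) (W(G) = 3*((G + (-4 + G² - 2*G))/(G + G)) = 3*((-4 + G² - G)/((2*G))) = 3*((1/(2*G))*(-4 + G² - G)) = 3*((-4 + G² - G)/(2*G)) = 3*(-4 + G² - G)/(2*G))
M(g, b) = -1076/7 (M(g, b) = (-3/2 - 6/(-21) + (3/2)*(-21)) - 1*121 = (-3/2 - 6*(-1/21) - 63/2) - 121 = (-3/2 + 2/7 - 63/2) - 121 = -229/7 - 121 = -1076/7)
-680092/M(240, 867) = -680092/(-1076/7) = -680092*(-7/1076) = 1190161/269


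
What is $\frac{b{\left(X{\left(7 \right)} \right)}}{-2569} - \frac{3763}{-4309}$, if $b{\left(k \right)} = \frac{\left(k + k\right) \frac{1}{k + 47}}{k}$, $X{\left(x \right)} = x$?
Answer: $\frac{261008660}{298885167} \approx 0.87327$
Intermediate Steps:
$b{\left(k \right)} = \frac{2}{47 + k}$ ($b{\left(k \right)} = \frac{2 k \frac{1}{47 + k}}{k} = \frac{2}{47 + k}$)
$\frac{b{\left(X{\left(7 \right)} \right)}}{-2569} - \frac{3763}{-4309} = \frac{2 \frac{1}{47 + 7}}{-2569} - \frac{3763}{-4309} = \frac{2}{54} \left(- \frac{1}{2569}\right) - - \frac{3763}{4309} = 2 \cdot \frac{1}{54} \left(- \frac{1}{2569}\right) + \frac{3763}{4309} = \frac{1}{27} \left(- \frac{1}{2569}\right) + \frac{3763}{4309} = - \frac{1}{69363} + \frac{3763}{4309} = \frac{261008660}{298885167}$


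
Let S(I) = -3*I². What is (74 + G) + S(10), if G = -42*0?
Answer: -226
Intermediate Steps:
G = 0
(74 + G) + S(10) = (74 + 0) - 3*10² = 74 - 3*100 = 74 - 300 = -226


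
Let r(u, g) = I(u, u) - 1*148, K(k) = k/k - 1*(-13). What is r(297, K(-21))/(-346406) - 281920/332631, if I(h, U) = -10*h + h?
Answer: -96720427469/115225374186 ≈ -0.83940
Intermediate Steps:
K(k) = 14 (K(k) = 1 + 13 = 14)
I(h, U) = -9*h
r(u, g) = -148 - 9*u (r(u, g) = -9*u - 1*148 = -9*u - 148 = -148 - 9*u)
r(297, K(-21))/(-346406) - 281920/332631 = (-148 - 9*297)/(-346406) - 281920/332631 = (-148 - 2673)*(-1/346406) - 281920*1/332631 = -2821*(-1/346406) - 281920/332631 = 2821/346406 - 281920/332631 = -96720427469/115225374186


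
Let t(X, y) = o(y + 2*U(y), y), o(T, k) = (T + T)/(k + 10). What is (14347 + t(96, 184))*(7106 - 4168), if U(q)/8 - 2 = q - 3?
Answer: 4097837198/97 ≈ 4.2246e+7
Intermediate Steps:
U(q) = -8 + 8*q (U(q) = 16 + 8*(q - 3) = 16 + 8*(-3 + q) = 16 + (-24 + 8*q) = -8 + 8*q)
o(T, k) = 2*T/(10 + k) (o(T, k) = (2*T)/(10 + k) = 2*T/(10 + k))
t(X, y) = 2*(-16 + 17*y)/(10 + y) (t(X, y) = 2*(y + 2*(-8 + 8*y))/(10 + y) = 2*(y + (-16 + 16*y))/(10 + y) = 2*(-16 + 17*y)/(10 + y))
(14347 + t(96, 184))*(7106 - 4168) = (14347 + 2*(-16 + 17*184)/(10 + 184))*(7106 - 4168) = (14347 + 2*(-16 + 3128)/194)*2938 = (14347 + 2*(1/194)*3112)*2938 = (14347 + 3112/97)*2938 = (1394771/97)*2938 = 4097837198/97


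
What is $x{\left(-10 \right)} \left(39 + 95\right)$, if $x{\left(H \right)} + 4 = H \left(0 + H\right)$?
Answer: $12864$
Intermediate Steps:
$x{\left(H \right)} = -4 + H^{2}$ ($x{\left(H \right)} = -4 + H \left(0 + H\right) = -4 + H H = -4 + H^{2}$)
$x{\left(-10 \right)} \left(39 + 95\right) = \left(-4 + \left(-10\right)^{2}\right) \left(39 + 95\right) = \left(-4 + 100\right) 134 = 96 \cdot 134 = 12864$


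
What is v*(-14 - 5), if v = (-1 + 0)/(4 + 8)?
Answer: 19/12 ≈ 1.5833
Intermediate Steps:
v = -1/12 ≈ -0.083333
v*(-14 - 5) = -(-14 - 5)/12 = -1/12*(-19) = 19/12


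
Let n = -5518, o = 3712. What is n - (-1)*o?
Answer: -1806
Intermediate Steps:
n - (-1)*o = -5518 - (-1)*3712 = -5518 - 1*(-3712) = -5518 + 3712 = -1806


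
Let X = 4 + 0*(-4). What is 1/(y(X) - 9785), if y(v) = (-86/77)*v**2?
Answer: -77/754821 ≈ -0.00010201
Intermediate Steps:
X = 4 (X = 4 + 0 = 4)
y(v) = -86*v**2/77 (y(v) = (-86*1/77)*v**2 = -86*v**2/77)
1/(y(X) - 9785) = 1/(-86/77*4**2 - 9785) = 1/(-86/77*16 - 9785) = 1/(-1376/77 - 9785) = 1/(-754821/77) = -77/754821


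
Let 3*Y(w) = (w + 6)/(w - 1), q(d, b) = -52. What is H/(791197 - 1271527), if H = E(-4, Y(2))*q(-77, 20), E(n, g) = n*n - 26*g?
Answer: -832/144099 ≈ -0.0057738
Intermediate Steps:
Y(w) = (6 + w)/(3*(-1 + w)) (Y(w) = ((w + 6)/(w - 1))/3 = ((6 + w)/(-1 + w))/3 = (6 + w)/(3*(-1 + w)))
E(n, g) = n² - 26*g
H = 8320/3 (H = ((-4)² - 26*(6 + 2)/(3*(-1 + 2)))*(-52) = (16 - 26*8/(3*1))*(-52) = (16 - 26*8/3)*(-52) = (16 - 208/3)*(-52) = -160/3*(-52) = 8320/3 ≈ 2773.3)
H/(791197 - 1271527) = 8320/(3*(791197 - 1271527)) = (8320/3)/(-480330) = (8320/3)*(-1/480330) = -832/144099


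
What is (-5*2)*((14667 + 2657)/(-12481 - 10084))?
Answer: 34648/4513 ≈ 7.6774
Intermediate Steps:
(-5*2)*((14667 + 2657)/(-12481 - 10084)) = (-1*10)*(17324/(-22565)) = -173240*(-1)/22565 = -10*(-17324/22565) = 34648/4513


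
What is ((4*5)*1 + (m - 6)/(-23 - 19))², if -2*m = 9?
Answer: 6561/16 ≈ 410.06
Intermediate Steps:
m = -9/2 (m = -½*9 = -9/2 ≈ -4.5000)
((4*5)*1 + (m - 6)/(-23 - 19))² = ((4*5)*1 + (-9/2 - 6)/(-23 - 19))² = (20*1 - 21/2/(-42))² = (20 - 21/2*(-1/42))² = (20 + ¼)² = (81/4)² = 6561/16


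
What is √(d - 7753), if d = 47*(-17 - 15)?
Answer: I*√9257 ≈ 96.213*I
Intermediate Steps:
d = -1504 (d = 47*(-32) = -1504)
√(d - 7753) = √(-1504 - 7753) = √(-9257) = I*√9257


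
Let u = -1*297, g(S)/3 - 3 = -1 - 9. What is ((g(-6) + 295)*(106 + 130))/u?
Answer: -64664/297 ≈ -217.72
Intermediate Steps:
g(S) = -21 (g(S) = 9 + 3*(-1 - 9) = 9 + 3*(-10) = 9 - 30 = -21)
u = -297
((g(-6) + 295)*(106 + 130))/u = ((-21 + 295)*(106 + 130))/(-297) = (274*236)*(-1/297) = 64664*(-1/297) = -64664/297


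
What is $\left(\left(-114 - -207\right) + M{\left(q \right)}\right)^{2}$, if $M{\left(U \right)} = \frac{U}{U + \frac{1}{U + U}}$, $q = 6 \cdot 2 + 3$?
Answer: $\frac{1797166449}{203401} \approx 8835.6$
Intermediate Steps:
$q = 15$ ($q = 12 + 3 = 15$)
$M{\left(U \right)} = \frac{U}{U + \frac{1}{2 U}}$
$\left(\left(-114 - -207\right) + M{\left(q \right)}\right)^{2} = \left(\left(-114 - -207\right) + \frac{2 \cdot 15^{2}}{1 + 2 \cdot 15^{2}}\right)^{2} = \left(\left(-114 + 207\right) + 2 \cdot 225 \frac{1}{1 + 2 \cdot 225}\right)^{2} = \left(93 + 2 \cdot 225 \frac{1}{1 + 450}\right)^{2} = \left(93 + 2 \cdot 225 \cdot \frac{1}{451}\right)^{2} = \left(93 + \frac{450}{451}\right)^{2} = \left(\frac{42393}{451}\right)^{2} = \frac{1797166449}{203401}$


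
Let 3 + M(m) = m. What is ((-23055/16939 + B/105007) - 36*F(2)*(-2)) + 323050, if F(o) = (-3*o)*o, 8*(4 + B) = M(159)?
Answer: 1146148381113495/3557427146 ≈ 3.2218e+5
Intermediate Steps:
M(m) = -3 + m
B = 31/2 (B = -4 + (-3 + 159)/8 = -4 + (1/8)*156 = -4 + 39/2 = 31/2 ≈ 15.500)
F(o) = -3*o**2
((-23055/16939 + B/105007) - 36*F(2)*(-2)) + 323050 = ((-23055/16939 + (31/2)/105007) - (-108)*2**2*(-2)) + 323050 = ((-23055*1/16939 + (31/2)*(1/105007)) - (-108)*4*(-2)) + 323050 = ((-23055/16939 + 31/210014) - 36*(-12)*(-2)) + 323050 = (-4841347661/3557427146 + 432*(-2)) + 323050 = (-4841347661/3557427146 - 864) + 323050 = -3078458401805/3557427146 + 323050 = 1146148381113495/3557427146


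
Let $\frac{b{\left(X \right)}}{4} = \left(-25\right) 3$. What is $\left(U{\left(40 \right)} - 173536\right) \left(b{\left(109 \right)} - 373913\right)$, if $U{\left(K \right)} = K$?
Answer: $64924458648$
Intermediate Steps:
$b{\left(X \right)} = -300$ ($b{\left(X \right)} = 4 \left(\left(-25\right) 3\right) = 4 \left(-75\right) = -300$)
$\left(U{\left(40 \right)} - 173536\right) \left(b{\left(109 \right)} - 373913\right) = \left(40 - 173536\right) \left(-300 - 373913\right) = \left(-173496\right) \left(-374213\right) = 64924458648$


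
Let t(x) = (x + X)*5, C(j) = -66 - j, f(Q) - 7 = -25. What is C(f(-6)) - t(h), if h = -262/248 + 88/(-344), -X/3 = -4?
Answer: -540871/5332 ≈ -101.44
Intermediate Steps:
X = 12 (X = -3*(-4) = 12)
h = -6997/5332 (h = -262*1/248 + 88*(-1/344) = -131/124 - 11/43 = -6997/5332 ≈ -1.3123)
f(Q) = -18 (f(Q) = 7 - 25 = -18)
t(x) = 60 + 5*x (t(x) = (x + 12)*5 = (12 + x)*5 = 60 + 5*x)
C(f(-6)) - t(h) = (-66 - 1*(-18)) - (60 + 5*(-6997/5332)) = (-66 + 18) - (60 - 34985/5332) = -48 - 1*284935/5332 = -48 - 284935/5332 = -540871/5332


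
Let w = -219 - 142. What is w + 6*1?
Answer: -355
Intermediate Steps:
w = -361
w + 6*1 = -361 + 6*1 = -361 + 6 = -355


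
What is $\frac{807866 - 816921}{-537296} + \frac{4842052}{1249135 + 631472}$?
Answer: $\frac{2618644067777}{1010442618672} \approx 2.5916$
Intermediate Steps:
$\frac{807866 - 816921}{-537296} + \frac{4842052}{1249135 + 631472} = \left(807866 - 816921\right) \left(- \frac{1}{537296}\right) + \frac{4842052}{1880607} = \left(-9055\right) \left(- \frac{1}{537296}\right) + 4842052 \cdot \frac{1}{1880607} = \frac{9055}{537296} + \frac{4842052}{1880607} = \frac{2618644067777}{1010442618672}$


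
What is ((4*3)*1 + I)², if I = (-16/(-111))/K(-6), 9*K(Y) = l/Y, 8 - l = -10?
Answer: 183184/1369 ≈ 133.81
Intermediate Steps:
l = 18 (l = 8 - 1*(-10) = 8 + 10 = 18)
K(Y) = 2/Y (K(Y) = (18/Y)/9 = 2/Y)
I = -16/37 (I = (-16/(-111))/((2/(-6))) = (-16*(-1/111))/((2*(-⅙))) = 16/(111*(-⅓)) = (16/111)*(-3) = -16/37 ≈ -0.43243)
((4*3)*1 + I)² = ((4*3)*1 - 16/37)² = (12*1 - 16/37)² = (12 - 16/37)² = (428/37)² = 183184/1369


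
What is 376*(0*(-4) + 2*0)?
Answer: 0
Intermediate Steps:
376*(0*(-4) + 2*0) = 376*(0 + 0) = 376*0 = 0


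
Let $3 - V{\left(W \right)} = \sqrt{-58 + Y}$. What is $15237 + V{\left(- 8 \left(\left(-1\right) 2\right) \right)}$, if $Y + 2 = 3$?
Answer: $15240 - i \sqrt{57} \approx 15240.0 - 7.5498 i$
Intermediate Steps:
$Y = 1$ ($Y = -2 + 3 = 1$)
$V{\left(W \right)} = 3 - i \sqrt{57}$ ($V{\left(W \right)} = 3 - \sqrt{-58 + 1} = 3 - \sqrt{-57} = 3 - i \sqrt{57}$)
$15237 + V{\left(- 8 \left(\left(-1\right) 2\right) \right)} = 15237 + \left(3 - i \sqrt{57}\right) = 15240 - i \sqrt{57}$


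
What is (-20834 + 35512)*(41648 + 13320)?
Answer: 806820304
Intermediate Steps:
(-20834 + 35512)*(41648 + 13320) = 14678*54968 = 806820304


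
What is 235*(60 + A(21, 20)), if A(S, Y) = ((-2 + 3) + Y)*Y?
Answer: 112800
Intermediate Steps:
A(S, Y) = Y*(1 + Y) (A(S, Y) = (1 + Y)*Y = Y*(1 + Y))
235*(60 + A(21, 20)) = 235*(60 + 20*(1 + 20)) = 235*(60 + 20*21) = 235*(60 + 420) = 235*480 = 112800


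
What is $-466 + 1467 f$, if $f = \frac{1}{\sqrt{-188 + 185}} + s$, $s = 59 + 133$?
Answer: $281198 - 489 i \sqrt{3} \approx 2.812 \cdot 10^{5} - 846.97 i$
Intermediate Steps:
$s = 192$
$f = 192 - \frac{i \sqrt{3}}{3}$ ($f = \frac{1}{\sqrt{-188 + 185}} + 192 = \frac{1}{\sqrt{-3}} + 192 = \frac{1}{i \sqrt{3}} + 192 = - \frac{i \sqrt{3}}{3} + 192 = 192 - \frac{i \sqrt{3}}{3} \approx 192.0 - 0.57735 i$)
$-466 + 1467 f = -466 + 1467 \left(192 - \frac{i \sqrt{3}}{3}\right) = -466 + \left(281664 - 489 i \sqrt{3}\right) = 281198 - 489 i \sqrt{3}$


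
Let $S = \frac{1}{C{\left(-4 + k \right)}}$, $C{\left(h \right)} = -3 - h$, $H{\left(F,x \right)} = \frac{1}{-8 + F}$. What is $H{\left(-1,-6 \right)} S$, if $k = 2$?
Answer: $\frac{1}{9} \approx 0.11111$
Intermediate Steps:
$S = -1$ ($S = \frac{1}{-3 - \left(-4 + 2\right)} = \frac{1}{-3 - -2} = \frac{1}{-3 + 2} = \frac{1}{-1} = -1$)
$H{\left(-1,-6 \right)} S = \frac{1}{-8 - 1} \left(-1\right) = \frac{1}{-9} \left(-1\right) = \left(- \frac{1}{9}\right) \left(-1\right) = \frac{1}{9}$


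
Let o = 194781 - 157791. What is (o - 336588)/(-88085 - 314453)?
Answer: 149799/201269 ≈ 0.74427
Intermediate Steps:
o = 36990
(o - 336588)/(-88085 - 314453) = (36990 - 336588)/(-88085 - 314453) = -299598/(-402538) = -299598*(-1/402538) = 149799/201269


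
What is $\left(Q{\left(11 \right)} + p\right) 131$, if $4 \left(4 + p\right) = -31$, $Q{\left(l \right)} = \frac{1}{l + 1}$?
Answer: $- \frac{4585}{3} \approx -1528.3$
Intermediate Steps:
$Q{\left(l \right)} = \frac{1}{1 + l}$
$p = - \frac{47}{4}$ ($p = -4 + \frac{1}{4} \left(-31\right) = -4 - \frac{31}{4} = - \frac{47}{4} \approx -11.75$)
$\left(Q{\left(11 \right)} + p\right) 131 = \left(\frac{1}{1 + 11} - \frac{47}{4}\right) 131 = \left(\frac{1}{12} - \frac{47}{4}\right) 131 = \left(- \frac{35}{3}\right) 131 = - \frac{4585}{3}$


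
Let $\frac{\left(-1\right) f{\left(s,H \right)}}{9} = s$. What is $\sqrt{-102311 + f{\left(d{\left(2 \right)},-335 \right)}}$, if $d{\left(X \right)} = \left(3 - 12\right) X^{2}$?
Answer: $i \sqrt{101987} \approx 319.35 i$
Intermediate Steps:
$d{\left(X \right)} = - 9 X^{2}$
$f{\left(s,H \right)} = - 9 s$
$\sqrt{-102311 + f{\left(d{\left(2 \right)},-335 \right)}} = \sqrt{-102311 - 9 \left(- 9 \cdot 2^{2}\right)} = \sqrt{-102311 - 9 \left(\left(-9\right) 4\right)} = \sqrt{-102311 - -324} = \sqrt{-102311 + 324} = \sqrt{-101987} = i \sqrt{101987}$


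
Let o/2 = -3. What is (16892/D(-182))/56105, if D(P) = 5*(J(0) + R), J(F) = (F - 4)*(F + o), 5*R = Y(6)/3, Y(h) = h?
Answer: 8446/3422405 ≈ 0.0024679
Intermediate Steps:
o = -6 (o = 2*(-3) = -6)
R = 2/5 (R = (6/3)/5 = (6*(1/3))/5 = (1/5)*2 = 2/5 ≈ 0.40000)
J(F) = (-6 + F)*(-4 + F) (J(F) = (F - 4)*(F - 6) = (-4 + F)*(-6 + F) = (-6 + F)*(-4 + F))
D(P) = 122 (D(P) = 5*((24 + 0**2 - 10*0) + 2/5) = 5*((24 + 0 + 0) + 2/5) = 5*(24 + 2/5) = 5*(122/5) = 122)
(16892/D(-182))/56105 = (16892/122)/56105 = (16892*(1/122))*(1/56105) = (8446/61)*(1/56105) = 8446/3422405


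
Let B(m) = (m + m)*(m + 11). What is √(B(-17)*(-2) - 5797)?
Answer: I*√6205 ≈ 78.772*I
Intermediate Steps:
B(m) = 2*m*(11 + m) (B(m) = (2*m)*(11 + m) = 2*m*(11 + m))
√(B(-17)*(-2) - 5797) = √((2*(-17)*(11 - 17))*(-2) - 5797) = √((2*(-17)*(-6))*(-2) - 5797) = √(204*(-2) - 5797) = √(-408 - 5797) = √(-6205) = I*√6205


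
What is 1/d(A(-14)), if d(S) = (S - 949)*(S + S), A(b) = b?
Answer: 1/26964 ≈ 3.7086e-5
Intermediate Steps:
d(S) = 2*S*(-949 + S) (d(S) = (-949 + S)*(2*S) = 2*S*(-949 + S))
1/d(A(-14)) = 1/(2*(-14)*(-949 - 14)) = 1/(2*(-14)*(-963)) = 1/26964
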